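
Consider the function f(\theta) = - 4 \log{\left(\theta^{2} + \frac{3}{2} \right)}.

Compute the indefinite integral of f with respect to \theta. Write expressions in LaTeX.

Any candidate F(\theta) must reproduce f(\theta) exactly when differentiated.
Check: d/d\theta[- 4 \theta \log{\left(\theta^{2} + \frac{3}{2} \right)} + 8 \theta - 4 \sqrt{6} \operatorname{atan}{\left(\frac{\sqrt{6} \theta}{3} \right)}] = - 4 \log{\left(\theta^{2} + \frac{3}{2} \right)} = f(\theta).

F(\theta) = - 4 \theta \log{\left(\theta^{2} + \frac{3}{2} \right)} + 8 \theta - 4 \sqrt{6} \operatorname{atan}{\left(\frac{\sqrt{6} \theta}{3} \right)} + C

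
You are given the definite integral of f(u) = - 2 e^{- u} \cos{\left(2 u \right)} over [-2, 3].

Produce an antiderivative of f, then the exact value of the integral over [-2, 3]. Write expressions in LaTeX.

Antiderivative: F(u) = - \frac{4 e^{- u} \sin{\left(2 u \right)}}{5} + \frac{2 e^{- u} \cos{\left(2 u \right)}}{5}; value = - \frac{4 \sin{\left(6 \right)}}{5 e^{3}} + \frac{2 \cos{\left(6 \right)}}{5 e^{3}} - \frac{2 e^{2} \cos{\left(4 \right)}}{5} - \frac{4 e^{2} \sin{\left(4 \right)}}{5}

A first test for any F(u): its u-derivative must equal f(u) identically.
F(u) = - \frac{4 e^{- u} \sin{\left(2 u \right)}}{5} + \frac{2 e^{- u} \cos{\left(2 u \right)}}{5} is an antiderivative of f.
Check: d/du[- \frac{4 e^{- u} \sin{\left(2 u \right)}}{5} + \frac{2 e^{- u} \cos{\left(2 u \right)}}{5}] = - 2 e^{- u} \cos{\left(2 u \right)} = f(u).
F(3) = - \frac{4 \sin{\left(6 \right)}}{5 e^{3}} + \frac{2 \cos{\left(6 \right)}}{5 e^{3}}; F(-2) = \frac{4 e^{2} \sin{\left(4 \right)}}{5} + \frac{2 e^{2} \cos{\left(4 \right)}}{5}.
Integral = F(3) - F(-2) = - \frac{4 \sin{\left(6 \right)}}{5 e^{3}} + \frac{2 \cos{\left(6 \right)}}{5 e^{3}} - \frac{2 e^{2} \cos{\left(4 \right)}}{5} - \frac{4 e^{2} \sin{\left(4 \right)}}{5}.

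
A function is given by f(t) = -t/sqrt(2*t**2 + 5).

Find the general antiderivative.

The substitution u = 2*t**2 + 5 works: f is exactly (dF/du)*(du/dt) for that inner function.
Check: d/dt[-sqrt(2*t**2 + 5)/2] = -t/sqrt(2*t**2 + 5) = f(t).

F(t) = -sqrt(2*t**2 + 5)/2 + C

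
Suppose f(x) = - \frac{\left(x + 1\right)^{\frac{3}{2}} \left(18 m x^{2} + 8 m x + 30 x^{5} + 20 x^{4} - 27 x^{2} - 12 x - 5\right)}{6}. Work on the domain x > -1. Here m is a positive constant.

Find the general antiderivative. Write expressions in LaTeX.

F(x) = \frac{\left(x + 1\right)^{\frac{5}{2}} \left(- 2 m x^{2} - 2 x^{5} + 3 x^{2} + 1\right)}{3} + C

f has the shape u'v + uv' for u = \left(x + 1\right)^{\frac{5}{2}} and v = - \frac{2 m x^{2}}{3} - \frac{2 x^{5}}{3} + x^{2} + \frac{1}{3} — it is the derivative of the product u*v.
Check: d/dx[\frac{\left(x + 1\right)^{\frac{5}{2}} \left(- 2 m x^{2} - 2 x^{5} + 3 x^{2} + 1\right)}{3}] = - 3 m x^{3} \sqrt{x + 1} - \frac{13 m x^{2} \sqrt{x + 1}}{3} - \frac{4 m x \sqrt{x + 1}}{3} - 5 x^{6} \sqrt{x + 1} - \frac{25 x^{5} \sqrt{x + 1}}{3} - \frac{10 x^{4} \sqrt{x + 1}}{3} + \frac{9 x^{3} \sqrt{x + 1}}{2} + \frac{13 x^{2} \sqrt{x + 1}}{2} + \frac{17 x \sqrt{x + 1}}{6} + \frac{5 \sqrt{x + 1}}{6}, which equals f(x).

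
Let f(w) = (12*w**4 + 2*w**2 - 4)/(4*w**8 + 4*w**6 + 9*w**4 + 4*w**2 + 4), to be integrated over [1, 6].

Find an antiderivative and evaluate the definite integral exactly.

Antiderivative: F(w) = -2*w/(2*w**4 + w**2 + 2); value = 104/263

Recognize the product-rule pattern: f = u'v + uv' with u = -w, v = 1/(w**4 + w**2/2 + 1), so integration by parts undoes it.
F(w) = -2*w/(2*w**4 + w**2 + 2) is an antiderivative of f.
Check: d/dw[-2*w/(2*w**4 + w**2 + 2)] = (12*w**4 + 2*w**2 - 4)/(4*w**8 + 4*w**6 + 9*w**4 + 4*w**2 + 4) = f(w).
F(6) = -6/1315; F(1) = -2/5.
Integral = F(6) - F(1) = 104/263.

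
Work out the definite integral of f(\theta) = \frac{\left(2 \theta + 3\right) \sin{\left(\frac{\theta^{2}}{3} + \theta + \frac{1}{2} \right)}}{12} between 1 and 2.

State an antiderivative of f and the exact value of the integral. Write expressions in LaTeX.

Antiderivative: F(\theta) = - \frac{\cos{\left(\frac{\theta^{2}}{3} + \theta + \frac{1}{2} \right)}}{4}; value = \frac{\cos{\left(\frac{11}{6} \right)}}{4} - \frac{\cos{\left(\frac{23}{6} \right)}}{4}

f matches the chain-rule pattern g'(h)*h' with inner function h(\theta) = \frac{\theta^{2}}{3} + \theta + \frac{1}{2}; substituting u = h(\theta) collapses the integral.
F(\theta) = - \frac{\cos{\left(\frac{\theta^{2}}{3} + \theta + \frac{1}{2} \right)}}{4} is an antiderivative of f.
Check: d/d\theta[- \frac{\cos{\left(\frac{\theta^{2}}{3} + \theta + \frac{1}{2} \right)}}{4}] = \frac{\theta \sin{\left(\frac{\theta^{2}}{3} + \theta + \frac{1}{2} \right)}}{6} + \frac{\sin{\left(\frac{\theta^{2}}{3} + \theta + \frac{1}{2} \right)}}{4}, which equals f(\theta).
F(2) = - \frac{\cos{\left(\frac{23}{6} \right)}}{4}; F(1) = - \frac{\cos{\left(\frac{11}{6} \right)}}{4}.
Integral = F(2) - F(1) = \frac{\cos{\left(\frac{11}{6} \right)}}{4} - \frac{\cos{\left(\frac{23}{6} \right)}}{4}.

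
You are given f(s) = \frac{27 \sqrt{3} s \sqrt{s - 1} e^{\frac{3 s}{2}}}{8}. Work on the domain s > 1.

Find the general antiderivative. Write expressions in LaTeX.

F(s) = \frac{9 \sqrt{3} \left(s - 1\right)^{\frac{3}{2}} e^{\frac{3 s}{2}}}{4} + C

Recognize the product-rule pattern: f = u'v + uv' with u = \frac{3 \left(3 s - 3\right)^{\frac{3}{2}}}{4}, v = e^{\frac{3 s}{2}}, so integration by parts undoes it.
Check: d/ds[\frac{9 \sqrt{3} \left(s - 1\right)^{\frac{3}{2}} e^{\frac{3 s}{2}}}{4}] = \frac{27 \sqrt{3} s \sqrt{s - 1} e^{\frac{3 s}{2}}}{8} = f(s).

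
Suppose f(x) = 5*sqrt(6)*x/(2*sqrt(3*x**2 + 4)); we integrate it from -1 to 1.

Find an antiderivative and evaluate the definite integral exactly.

Antiderivative: F(x) = 5*sqrt(6)*sqrt(3*x**2 + 4)/6; value = 0

The substitution u = x**2/2 + 2/3 works: f is exactly (dF/du)*(du/dx) for that inner function.
F(x) = 5*sqrt(6)*sqrt(3*x**2 + 4)/6 is an antiderivative of f.
Check: d/dx[5*sqrt(6)*sqrt(3*x**2 + 4)/6] = 5*sqrt(6)*x/(2*sqrt(3*x**2 + 4)) = f(x).
F(1) = 5*sqrt(42)/6; F(-1) = 5*sqrt(42)/6.
Integral = F(1) - F(-1) = 0.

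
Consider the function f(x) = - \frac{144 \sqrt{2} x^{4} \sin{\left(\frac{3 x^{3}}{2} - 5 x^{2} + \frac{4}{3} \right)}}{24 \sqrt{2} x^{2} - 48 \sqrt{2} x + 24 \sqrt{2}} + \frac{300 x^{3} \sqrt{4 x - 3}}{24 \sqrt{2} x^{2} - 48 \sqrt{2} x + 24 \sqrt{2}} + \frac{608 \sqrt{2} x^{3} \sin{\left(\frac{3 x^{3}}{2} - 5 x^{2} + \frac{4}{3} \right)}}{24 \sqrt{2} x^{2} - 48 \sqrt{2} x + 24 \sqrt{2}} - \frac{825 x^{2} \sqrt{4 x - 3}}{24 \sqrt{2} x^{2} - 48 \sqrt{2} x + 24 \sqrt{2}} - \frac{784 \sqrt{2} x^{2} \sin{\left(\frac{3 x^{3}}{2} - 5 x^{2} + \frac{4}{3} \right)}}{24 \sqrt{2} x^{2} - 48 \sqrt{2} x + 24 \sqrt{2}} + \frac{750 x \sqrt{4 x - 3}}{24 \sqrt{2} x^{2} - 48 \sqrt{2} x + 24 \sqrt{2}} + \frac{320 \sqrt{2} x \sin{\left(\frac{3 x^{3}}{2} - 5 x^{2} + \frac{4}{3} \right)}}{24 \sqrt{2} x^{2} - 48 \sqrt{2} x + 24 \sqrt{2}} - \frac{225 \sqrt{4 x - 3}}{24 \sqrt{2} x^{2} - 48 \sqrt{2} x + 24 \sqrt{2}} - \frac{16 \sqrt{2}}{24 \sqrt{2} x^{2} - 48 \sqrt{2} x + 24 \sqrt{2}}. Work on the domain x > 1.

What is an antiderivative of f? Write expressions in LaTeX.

Integrate term by term and add the pieces.
Check: d/dx[5 x^{2} \sqrt{2 x - \frac{3}{2}} - \frac{15 x \sqrt{2 x - \frac{3}{2}}}{2} + \frac{45 \sqrt{2 x - \frac{3}{2}}}{16} + \frac{4 \cos{\left(\frac{3 x^{3}}{2} - 5 x^{2} + \frac{4}{3} \right)}}{3} + \frac{2}{3 x - 3}] = \frac{- 144 \sqrt{2} x^{4} \sqrt{4 x - 3} \sin{\left(\frac{3 x^{3}}{2} - 5 x^{2} + \frac{4}{3} \right)} + 1200 x^{4} + 608 \sqrt{2} x^{3} \sqrt{4 x - 3} \sin{\left(\frac{3 x^{3}}{2} - 5 x^{2} + \frac{4}{3} \right)} - 4200 x^{3} - 784 \sqrt{2} x^{2} \sqrt{4 x - 3} \sin{\left(\frac{3 x^{3}}{2} - 5 x^{2} + \frac{4}{3} \right)} + 5475 x^{2} + 320 \sqrt{2} x \sqrt{4 x - 3} \sin{\left(\frac{3 x^{3}}{2} - 5 x^{2} + \frac{4}{3} \right)} - 3150 x - 16 \sqrt{2} \sqrt{4 x - 3} + 675}{24 \sqrt{2} x^{2} \sqrt{4 x - 3} - 48 \sqrt{2} x \sqrt{4 x - 3} + 24 \sqrt{2} \sqrt{4 x - 3}}, which equals f(x).

An antiderivative is F(x) = 5 x^{2} \sqrt{2 x - \frac{3}{2}} - \frac{15 x \sqrt{2 x - \frac{3}{2}}}{2} + \frac{45 \sqrt{2 x - \frac{3}{2}}}{16} + \frac{4 \cos{\left(\frac{3 x^{3}}{2} - 5 x^{2} + \frac{4}{3} \right)}}{3} + \frac{2}{3 x - 3}.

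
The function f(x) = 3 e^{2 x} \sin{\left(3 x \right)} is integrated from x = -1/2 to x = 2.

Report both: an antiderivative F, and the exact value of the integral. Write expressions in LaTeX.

Antiderivative: F(x) = \frac{6 e^{2 x} \sin{\left(3 x \right)}}{13} - \frac{9 e^{2 x} \cos{\left(3 x \right)}}{13}; value = - \frac{9 e^{4} \cos{\left(6 \right)}}{13} + \frac{6 e^{4} \sin{\left(6 \right)}}{13} + \frac{9 \cos{\left(\frac{3}{2} \right)}}{13 e} + \frac{6 \sin{\left(\frac{3}{2} \right)}}{13 e}

A candidate is checked by its d/dx: the result must match f(x).
F(x) = \frac{6 e^{2 x} \sin{\left(3 x \right)}}{13} - \frac{9 e^{2 x} \cos{\left(3 x \right)}}{13} is an antiderivative of f.
Check: d/dx[\frac{6 e^{2 x} \sin{\left(3 x \right)}}{13} - \frac{9 e^{2 x} \cos{\left(3 x \right)}}{13}] = 3 e^{2 x} \sin{\left(3 x \right)} = f(x).
F(2) = - \frac{9 e^{4} \cos{\left(6 \right)}}{13} + \frac{6 e^{4} \sin{\left(6 \right)}}{13}; F(-1/2) = - \frac{6 \sin{\left(\frac{3}{2} \right)}}{13 e} - \frac{9 \cos{\left(\frac{3}{2} \right)}}{13 e}.
Integral = F(2) - F(-1/2) = - \frac{9 e^{4} \cos{\left(6 \right)}}{13} + \frac{6 e^{4} \sin{\left(6 \right)}}{13} + \frac{9 \cos{\left(\frac{3}{2} \right)}}{13 e} + \frac{6 \sin{\left(\frac{3}{2} \right)}}{13 e}.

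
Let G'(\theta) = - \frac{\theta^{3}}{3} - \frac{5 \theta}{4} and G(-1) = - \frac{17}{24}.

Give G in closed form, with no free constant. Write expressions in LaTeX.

G(\theta) = \frac{\theta^{2} \left(- 2 \theta^{2} - 15\right)}{24}

Integrate term by term and add the pieces.
A general antiderivative is - \frac{\theta^{4}}{12} - \frac{5 \theta^{2}}{8} + C.
The condition gives C = - \frac{17}{24} - (- \frac{17}{24}) = 0.
So G(\theta) = \frac{\theta^{2} \left(- 2 \theta^{2} - 15\right)}{24}.
Check: d/d\theta[\frac{\theta^{2} \left(- 2 \theta^{2} - 15\right)}{24}] = - \frac{\theta^{3}}{3} - \frac{5 \theta}{4} = G'(\theta).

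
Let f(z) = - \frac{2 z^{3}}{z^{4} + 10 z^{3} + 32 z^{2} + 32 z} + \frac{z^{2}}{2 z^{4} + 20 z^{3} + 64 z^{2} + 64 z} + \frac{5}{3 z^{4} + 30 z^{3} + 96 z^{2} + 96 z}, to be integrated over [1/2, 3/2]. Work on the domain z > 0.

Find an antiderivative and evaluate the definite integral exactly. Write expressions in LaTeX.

The denominator factors as 6 z \left(z + 2\right) \left(z + 4\right)^{2}; partial fractions split f into directly integrable pieces: \frac{13}{32 \left(z + 4\right)} + \frac{413}{24 \left(z + 4\right)^{2}} - \frac{59}{24 \left(z + 2\right)} + \frac{5}{96 z}.
F(z) = \frac{5 \log{\left(z \right)}}{96} - \frac{59 \log{\left(z + 2 \right)}}{24} + \frac{13 \log{\left(z + 4 \right)}}{32} - \frac{413}{24 z + 96} is an antiderivative of f.
Check: d/dz[\frac{5 \log{\left(z \right)}}{96} - \frac{59 \log{\left(z + 2 \right)}}{24} + \frac{13 \log{\left(z + 4 \right)}}{32} - \frac{413}{24 z + 96}] = \frac{- 12 z^{3} + 3 z^{2} + 10}{6 z^{4} + 60 z^{3} + 192 z^{2} + 192 z}, which equals f(z).
F(3/2) = - \frac{413}{132} - \frac{59 \log{\left(\frac{7}{2} \right)}}{24} + \frac{5 \log{\left(\frac{3}{2} \right)}}{96} + \frac{13 \log{\left(\frac{11}{2} \right)}}{32}; F(1/2) = - \frac{413}{108} - \frac{59 \log{\left(\frac{5}{2} \right)}}{24} - \frac{5 \log{\left(2 \right)}}{96} + \frac{13 \log{\left(\frac{9}{2} \right)}}{32}.
Integral = F(3/2) - F(1/2) = - \frac{59 \log{\left(\frac{7}{2} \right)}}{24} - \frac{13 \log{\left(\frac{9}{2} \right)}}{32} + \frac{5 \log{\left(\frac{3}{2} \right)}}{96} + \frac{5 \log{\left(2 \right)}}{96} + \frac{13 \log{\left(\frac{11}{2} \right)}}{32} + \frac{413}{594} + \frac{59 \log{\left(\frac{5}{2} \right)}}{24}.

Antiderivative: F(z) = \frac{5 \log{\left(z \right)}}{96} - \frac{59 \log{\left(z + 2 \right)}}{24} + \frac{13 \log{\left(z + 4 \right)}}{32} - \frac{413}{24 z + 96}; value = - \frac{59 \log{\left(\frac{7}{2} \right)}}{24} - \frac{13 \log{\left(\frac{9}{2} \right)}}{32} + \frac{5 \log{\left(\frac{3}{2} \right)}}{96} + \frac{5 \log{\left(2 \right)}}{96} + \frac{13 \log{\left(\frac{11}{2} \right)}}{32} + \frac{413}{594} + \frac{59 \log{\left(\frac{5}{2} \right)}}{24}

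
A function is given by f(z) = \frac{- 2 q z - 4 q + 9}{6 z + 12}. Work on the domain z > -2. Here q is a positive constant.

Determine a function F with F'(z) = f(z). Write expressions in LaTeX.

Whatever form F(z) takes, F'(z) = f(z) is non-negotiable.
Check: d/dz[- \frac{q z}{3} + \frac{3 \log{\left(z + 2 \right)}}{2}] = \frac{- 2 q z - 4 q + 9}{6 z + 12} = f(z).

An antiderivative is F(z) = - \frac{q z}{3} + \frac{3 \log{\left(z + 2 \right)}}{2}.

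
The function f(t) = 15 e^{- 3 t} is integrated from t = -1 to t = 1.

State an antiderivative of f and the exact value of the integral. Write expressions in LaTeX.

Antiderivative: F(t) = - 5 e^{- 3 t}; value = - \frac{5}{e^{3}} + 5 e^{3}

Whatever form F(t) takes, F'(t) = f(t) is non-negotiable.
F(t) = - 5 e^{- 3 t} is an antiderivative of f.
Check: d/dt[- 5 e^{- 3 t}] = 15 e^{- 3 t} = f(t).
F(1) = - \frac{5}{e^{3}}; F(-1) = - 5 e^{3}.
Integral = F(1) - F(-1) = - \frac{5}{e^{3}} + 5 e^{3}.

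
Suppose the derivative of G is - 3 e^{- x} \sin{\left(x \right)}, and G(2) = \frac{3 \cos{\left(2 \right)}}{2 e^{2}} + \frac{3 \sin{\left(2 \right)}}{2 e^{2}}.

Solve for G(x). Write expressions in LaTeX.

A candidate passes only if d/dx[G] lands on the given G'(x) exactly.
A general antiderivative is \frac{3 e^{- x} \sin{\left(x \right)}}{2} + \frac{3 e^{- x} \cos{\left(x \right)}}{2} + C.
The condition gives C = \frac{3 \cos{\left(2 \right)}}{2 e^{2}} + \frac{3 \sin{\left(2 \right)}}{2 e^{2}} - (\frac{3 \cos{\left(2 \right)}}{2 e^{2}} + \frac{3 \sin{\left(2 \right)}}{2 e^{2}}) = 0.
So G(x) = \frac{3 e^{- x} \sin{\left(x \right)}}{2} + \frac{3 e^{- x} \cos{\left(x \right)}}{2}.
Check: d/dx[\frac{3 e^{- x} \sin{\left(x \right)}}{2} + \frac{3 e^{- x} \cos{\left(x \right)}}{2}] = - 3 e^{- x} \sin{\left(x \right)} = G'(x).

G(x) = \frac{3 e^{- x} \sin{\left(x \right)}}{2} + \frac{3 e^{- x} \cos{\left(x \right)}}{2}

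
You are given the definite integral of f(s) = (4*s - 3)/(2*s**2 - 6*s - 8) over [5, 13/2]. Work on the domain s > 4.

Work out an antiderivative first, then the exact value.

Antiderivative: F(s) = (13*log(s - 4) + 7*log(s + 1))/10; value = -7*log(6)/10 + 13*log(5/2)/10 + 7*log(15/2)/10

Factor the denominator (2*(s - 4)*(s + 1)) and decompose: f = 7/(10*(s + 1)) + 13/(10*(s - 4)); each piece integrates to a log, atan, or power term.
F(s) = (13*log(s - 4) + 7*log(s + 1))/10 is an antiderivative of f.
Check: d/ds[(13*log(s - 4) + 7*log(s + 1))/10] = (4*s - 3)/(2*s**2 - 6*s - 8) = f(s).
F(13/2) = 13*log(5/2)/10 + 7*log(15/2)/10; F(5) = 7*log(6)/10.
Integral = F(13/2) - F(5) = -7*log(6)/10 + 13*log(5/2)/10 + 7*log(15/2)/10.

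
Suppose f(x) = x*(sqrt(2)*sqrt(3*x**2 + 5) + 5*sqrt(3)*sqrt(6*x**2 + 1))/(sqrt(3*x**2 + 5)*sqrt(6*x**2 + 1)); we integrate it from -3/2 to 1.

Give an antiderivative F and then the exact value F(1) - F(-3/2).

For F(x) to be correct the identity F'(x) - f(x) = 0 must hold.
F(x) = (10*sqrt(3)*sqrt(3*x**2 + 5) + sqrt(2)*sqrt(6*x**2 + 1))/6 is an antiderivative of f.
Check: d/dx[(10*sqrt(3)*sqrt(3*x**2 + 5) + sqrt(2)*sqrt(6*x**2 + 1))/6] = (sqrt(2)*x*sqrt(3*x**2 + 5) + 5*sqrt(3)*x*sqrt(6*x**2 + 1))/(sqrt(3*x**2 + 5)*sqrt(6*x**2 + 1)), which equals f(x).
F(1) = sqrt(14)/6 + 10*sqrt(6)/3; F(-3/2) = sqrt(29)/6 + 5*sqrt(141)/6.
Integral = F(1) - F(-3/2) = -5*sqrt(141)/6 - sqrt(29)/6 + sqrt(14)/6 + 10*sqrt(6)/3.

Antiderivative: F(x) = (10*sqrt(3)*sqrt(3*x**2 + 5) + sqrt(2)*sqrt(6*x**2 + 1))/6; value = -5*sqrt(141)/6 - sqrt(29)/6 + sqrt(14)/6 + 10*sqrt(6)/3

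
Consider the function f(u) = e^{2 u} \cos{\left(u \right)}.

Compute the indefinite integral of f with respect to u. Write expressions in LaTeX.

An antiderivative F(u) passes only if d/du[F] lands on f(u) exactly.
Check: d/du[\frac{e^{2 u} \sin{\left(u \right)}}{5} + \frac{2 e^{2 u} \cos{\left(u \right)}}{5}] = e^{2 u} \cos{\left(u \right)} = f(u).

F(u) = \frac{e^{2 u} \sin{\left(u \right)}}{5} + \frac{2 e^{2 u} \cos{\left(u \right)}}{5} + C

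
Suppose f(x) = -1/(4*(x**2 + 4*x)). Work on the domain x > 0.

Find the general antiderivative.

Factor the denominator (4*x*(x + 4)) and decompose: f = 1/(16*(x + 4)) - 1/(16*x); each piece integrates to a log, atan, or power term.
Check: d/dx[(-log(x) + log(x + 4))/16] = -1/(4*x**2 + 16*x), which equals f(x).

F(x) = (-log(x) + log(x + 4))/16 + C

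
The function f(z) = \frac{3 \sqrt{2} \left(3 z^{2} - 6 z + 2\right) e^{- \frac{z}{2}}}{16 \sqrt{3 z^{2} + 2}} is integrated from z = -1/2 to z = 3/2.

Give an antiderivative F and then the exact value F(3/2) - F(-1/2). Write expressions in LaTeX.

f has the shape u'v + uv' for u = - \frac{3 \sqrt{\frac{3 z^{2}}{2} + 1}}{4} and v = e^{- \frac{z}{2}} — it is the derivative of the product u*v.
F(z) = - \frac{3 \sqrt{2} \sqrt{3 z^{2} + 2} e^{- \frac{z}{2}}}{8} is an antiderivative of f.
Check: d/dz[- \frac{3 \sqrt{2} \sqrt{3 z^{2} + 2} e^{- \frac{z}{2}}}{8}] = \frac{\left(9 \sqrt{2} z^{2} - 18 \sqrt{2} z + 6 \sqrt{2}\right) e^{- \frac{z}{2}}}{16 \sqrt{3 z^{2} + 2}}, which equals f(z).
F(3/2) = - \frac{3 \sqrt{70}}{16 e^{\frac{3}{4}}}; F(-1/2) = - \frac{3 \sqrt{22} e^{\frac{1}{4}}}{16}.
Integral = F(3/2) - F(-1/2) = - \frac{3 \sqrt{70}}{16 e^{\frac{3}{4}}} + \frac{3 \sqrt{22} e^{\frac{1}{4}}}{16}.

Antiderivative: F(z) = - \frac{3 \sqrt{2} \sqrt{3 z^{2} + 2} e^{- \frac{z}{2}}}{8}; value = - \frac{3 \sqrt{70}}{16 e^{\frac{3}{4}}} + \frac{3 \sqrt{22} e^{\frac{1}{4}}}{16}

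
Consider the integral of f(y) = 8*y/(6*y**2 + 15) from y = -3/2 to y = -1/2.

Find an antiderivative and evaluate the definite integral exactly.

f matches the chain-rule pattern g'(h)*h' with inner function h(y) = 2*y**2 + 5; substituting u = h(y) collapses the integral.
F(y) = 2*log(2*y**2 + 5)/3 is an antiderivative of f.
Check: d/dy[2*log(2*y**2 + 5)/3] = 8*y/(6*y**2 + 15) = f(y).
F(-1/2) = 2*log(11/2)/3; F(-3/2) = 2*log(19/2)/3.
Integral = F(-1/2) - F(-3/2) = -2*log(19/2)/3 + 2*log(11/2)/3.

Antiderivative: F(y) = 2*log(2*y**2 + 5)/3; value = -2*log(19/2)/3 + 2*log(11/2)/3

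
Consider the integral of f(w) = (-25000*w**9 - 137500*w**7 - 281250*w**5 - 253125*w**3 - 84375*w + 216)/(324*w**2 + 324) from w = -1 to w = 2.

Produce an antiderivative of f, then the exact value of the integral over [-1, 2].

Antiderivative: F(w) = (-3125*(-2*w**2 - 3)**4 + 3456*atan(w))/5184; value = -228125/27 + pi/6 + 2*atan(2)/3

Whatever form F(w) takes, F'(w) = f(w) is non-negotiable.
F(w) = (-3125*(-2*w**2 - 3)**4 + 3456*atan(w))/5184 is an antiderivative of f.
Check: d/dw[(-3125*(-2*w**2 - 3)**4 + 3456*atan(w))/5184] = (-25000*w**9 - 137500*w**7 - 281250*w**5 - 253125*w**3 - 84375*w + 216)/(324*w**2 + 324) = f(w).
F(2) = -45753125/5184 + 2*atan(2)/3; F(-1) = -1953125/5184 - pi/6.
Integral = F(2) - F(-1) = -228125/27 + pi/6 + 2*atan(2)/3.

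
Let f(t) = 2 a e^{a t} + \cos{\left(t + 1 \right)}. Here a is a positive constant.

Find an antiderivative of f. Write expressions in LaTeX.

Integrate term by term and add the pieces.
Check: d/dt[2 e^{a t} + \sin{\left(t + 1 \right)}] = 2 a e^{a t} + \cos{\left(t + 1 \right)} = f(t).

An antiderivative is F(t) = 2 e^{a t} + \sin{\left(t + 1 \right)}.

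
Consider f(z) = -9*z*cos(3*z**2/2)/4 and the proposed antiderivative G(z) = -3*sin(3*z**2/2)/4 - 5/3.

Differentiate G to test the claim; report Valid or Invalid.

Valid - the claim checks out under differentiation.

d/dz[G] = -9*z*cos(3*z**2/2)/4
This equals f(z) exactly, so the claim holds.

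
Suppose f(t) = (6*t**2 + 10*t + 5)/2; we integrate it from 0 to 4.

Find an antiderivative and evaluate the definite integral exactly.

Whatever form F(t) takes, F'(t) = f(t) is non-negotiable.
F(t) = t*(2*t**2 + 5*t + 5)/2 is an antiderivative of f.
Check: d/dt[t*(2*t**2 + 5*t + 5)/2] = 3*t**2 + 5*t + 5/2, which equals f(t).
F(4) = 114; F(0) = 0.
Integral = F(4) - F(0) = 114.

Antiderivative: F(t) = t*(2*t**2 + 5*t + 5)/2; value = 114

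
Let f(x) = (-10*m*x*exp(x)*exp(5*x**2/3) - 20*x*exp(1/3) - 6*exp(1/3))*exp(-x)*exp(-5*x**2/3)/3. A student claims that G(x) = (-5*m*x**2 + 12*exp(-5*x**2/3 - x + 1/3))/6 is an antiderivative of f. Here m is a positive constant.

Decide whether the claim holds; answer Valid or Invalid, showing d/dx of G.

d/dx[G] = (-5*m*x*exp(-1/3)*exp(x)*exp(5*x**2/3) - 20*x - 6)*exp(1/3)*exp(-x)*exp(-5*x**2/3)/3
d/dx[G] - f(x) = 5*m*x/3 != 0.

Invalid: d/dx[G] - f = 5*m*x/3, which is not 0.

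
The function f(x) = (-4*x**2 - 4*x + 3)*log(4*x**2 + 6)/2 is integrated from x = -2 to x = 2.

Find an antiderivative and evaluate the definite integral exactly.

Whatever form F(x) takes, F'(x) = f(x) is non-negotiable.
F(x) = -2*x**3*log(2*x**2 + 3)/3 - 2*x**3*log(2)/3 + 4*x**3/9 - x**2*log(2*x**2 + 3) - x**2*log(2) + x**2 + 3*x*log(2*x**2 + 3)/2 - 5*x + 3*x*log(2)/2 - 3*log(x**2 + 3/2)/2 + 5*sqrt(6)*atan(sqrt(6)*x/3)/2 is an antiderivative of f.
Check: d/dx[-2*x**3*log(2*x**2 + 3)/3 - 2*x**3*log(2)/3 + 4*x**3/9 - x**2*log(2*x**2 + 3) - x**2*log(2) + x**2 + 3*x*log(2*x**2 + 3)/2 - 5*x + 3*x*log(2)/2 - 3*log(x**2 + 3/2)/2 + 5*sqrt(6)*atan(sqrt(6)*x/3)/2] = -2*x**2*log(2*x**2 + 3) - 2*x**2*log(2) - 2*x*log(2*x**2 + 3) - 2*x*log(2) + 3*log(2*x**2 + 3)/2 + 3*log(2)/2, which equals f(x).
F(2) = -19*log(11)/3 - 19*log(2)/3 - 3*log(11/2)/2 - 22/9 + 5*sqrt(6)*atan(2*sqrt(6)/3)/2; F(-2) = -5*sqrt(6)*atan(2*sqrt(6)/3)/2 - 5*log(11)/3 - 3*log(11/2)/2 - 5*log(2)/3 + 94/9.
Integral = F(2) - F(-2) = -14*log(22)/3 - 116/9 + 5*sqrt(6)*atan(2*sqrt(6)/3).

Antiderivative: F(x) = -2*x**3*log(2*x**2 + 3)/3 - 2*x**3*log(2)/3 + 4*x**3/9 - x**2*log(2*x**2 + 3) - x**2*log(2) + x**2 + 3*x*log(2*x**2 + 3)/2 - 5*x + 3*x*log(2)/2 - 3*log(x**2 + 3/2)/2 + 5*sqrt(6)*atan(sqrt(6)*x/3)/2; value = -14*log(22)/3 - 116/9 + 5*sqrt(6)*atan(2*sqrt(6)/3)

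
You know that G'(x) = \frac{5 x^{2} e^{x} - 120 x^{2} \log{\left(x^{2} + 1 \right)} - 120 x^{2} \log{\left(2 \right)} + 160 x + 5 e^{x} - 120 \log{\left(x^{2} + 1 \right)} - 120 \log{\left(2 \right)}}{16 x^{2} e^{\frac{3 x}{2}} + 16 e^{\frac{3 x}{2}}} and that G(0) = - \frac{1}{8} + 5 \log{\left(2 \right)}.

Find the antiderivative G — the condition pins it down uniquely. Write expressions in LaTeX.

G(x) = - \frac{\left(- 4 e^{\frac{3 x}{2}} + 5 e^{x} - 40 \log{\left(2 x^{2} + 2 \right)}\right) e^{- \frac{3 x}{2}}}{8}

G'(x) has the shape u'v + uv' for u = - \frac{5 e^{x}}{8} + 5 \log{\left(2 x^{2} + 2 \right)} and v = e^{- \frac{3 x}{2}} — it is the derivative of the product u*v.
A general antiderivative is - \frac{5 \left(\frac{e^{x}}{2} - 4 \log{\left(2 x^{2} + 2 \right)}\right) e^{- \frac{3 x}{2}}}{4} + C.
The condition gives C = - \frac{1}{8} + 5 \log{\left(2 \right)} - (- \frac{5}{8} + 5 \log{\left(2 \right)}) = \frac{1}{2}.
So G(x) = - \frac{\left(- 4 e^{\frac{3 x}{2}} + 5 e^{x} - 40 \log{\left(2 x^{2} + 2 \right)}\right) e^{- \frac{3 x}{2}}}{8}.
Check: d/dx[- \frac{\left(- 4 e^{\frac{3 x}{2}} + 5 e^{x} - 40 \log{\left(2 x^{2} + 2 \right)}\right) e^{- \frac{3 x}{2}}}{8}] = \frac{5 x^{2} e^{x} - 120 x^{2} \log{\left(x^{2} + 1 \right)} - 120 x^{2} \log{\left(2 \right)} + 160 x + 5 e^{x} - 120 \log{\left(x^{2} + 1 \right)} - 120 \log{\left(2 \right)}}{16 x^{2} e^{\frac{3 x}{2}} + 16 e^{\frac{3 x}{2}}} = G'(x).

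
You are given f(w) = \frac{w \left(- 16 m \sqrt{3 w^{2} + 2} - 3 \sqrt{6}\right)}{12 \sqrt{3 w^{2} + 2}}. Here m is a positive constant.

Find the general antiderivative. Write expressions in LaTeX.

Recover f(w) by differentiating a candidate F(w); any mismatch rules it out.
Check: d/dw[- \frac{2 m w^{2}}{3} - \frac{\sqrt{2 w^{2} + \frac{4}{3}}}{4}] = \frac{- 16 m w \sqrt{3 w^{2} + 2} - 3 \sqrt{6} w}{12 \sqrt{3 w^{2} + 2}}, which equals f(w).

F(w) = - \frac{2 m w^{2}}{3} - \frac{\sqrt{2 w^{2} + \frac{4}{3}}}{4} + C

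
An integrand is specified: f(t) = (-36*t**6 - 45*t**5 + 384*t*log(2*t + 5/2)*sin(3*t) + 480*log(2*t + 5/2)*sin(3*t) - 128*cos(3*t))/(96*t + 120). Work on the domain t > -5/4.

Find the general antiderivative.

Since d/dt undoes antidifferentiation here, F'(t) = f(t) is required of F(t).
Check: d/dt[-t**6/16 - 4*log(2*t + 5/2)*cos(3*t)/3] = (-36*t**6 - 45*t**5 + 384*t*log(2*t + 5/2)*sin(3*t) + 480*log(2*t + 5/2)*sin(3*t) - 128*cos(3*t))/(96*t + 120) = f(t).

F(t) = -t**6/16 - 4*log(2*t + 5/2)*cos(3*t)/3 + C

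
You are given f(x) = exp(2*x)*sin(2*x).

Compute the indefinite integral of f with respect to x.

A first test for any F(x): its x-derivative must equal f(x) identically.
Check: d/dx[(sin(2*x) - cos(2*x))*exp(2*x)/4] = exp(2*x)*sin(2*x) = f(x).

F(x) = (sin(2*x) - cos(2*x))*exp(2*x)/4 + C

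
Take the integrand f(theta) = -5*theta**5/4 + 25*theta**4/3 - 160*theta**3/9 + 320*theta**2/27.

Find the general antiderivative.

F(theta) = -5*theta**6/24 + 5*theta**5/3 - 40*theta**4/9 + 320*theta**3/81 + C

f matches the chain-rule pattern g'(h)*h' with inner function h(theta) = -theta**2/2 + 4*theta/3; substituting u = h(theta) collapses the integral.
Check: d/dtheta[-5*theta**6/24 + 5*theta**5/3 - 40*theta**4/9 + 320*theta**3/81] = -5*theta**5/4 + 25*theta**4/3 - 160*theta**3/9 + 320*theta**2/27 = f(theta).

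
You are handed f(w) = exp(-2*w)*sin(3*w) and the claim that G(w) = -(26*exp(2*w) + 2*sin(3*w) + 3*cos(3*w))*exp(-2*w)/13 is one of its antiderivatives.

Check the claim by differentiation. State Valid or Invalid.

d/dw[G] = exp(-2*w)*sin(3*w)
This equals f(w) exactly, so the claim holds.

Valid - the claim checks out under differentiation.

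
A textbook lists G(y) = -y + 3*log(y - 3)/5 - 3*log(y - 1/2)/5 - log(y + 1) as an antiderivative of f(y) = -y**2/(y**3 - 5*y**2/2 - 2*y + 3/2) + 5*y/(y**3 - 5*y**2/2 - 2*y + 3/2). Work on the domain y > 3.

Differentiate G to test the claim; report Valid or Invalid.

Invalid: d/dy[G] - f = -1, which is not 0.

d/dy[G] = (-2*y**3 + 3*y**2 + 14*y - 3)/(2*y**3 - 5*y**2 - 4*y + 3)
d/dy[G] - f(y) = -1 != 0.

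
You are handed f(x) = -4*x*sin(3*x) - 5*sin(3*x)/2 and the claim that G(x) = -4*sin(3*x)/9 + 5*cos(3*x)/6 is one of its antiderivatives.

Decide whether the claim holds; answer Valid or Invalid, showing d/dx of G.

d/dx[G] = -5*sin(3*x)/2 - 4*cos(3*x)/3
d/dx[G] - f(x) = 4*x*sin(3*x) - 4*cos(3*x)/3 != 0.

Invalid: d/dx[G] - f = 4*x*sin(3*x) - 4*cos(3*x)/3, which is not 0.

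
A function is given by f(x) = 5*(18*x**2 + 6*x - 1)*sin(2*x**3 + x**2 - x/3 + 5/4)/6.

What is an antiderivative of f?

The substitution u = 2*x**3 + x**2 - x/3 + 5/4 works: f is exactly (dF/du)*(du/dx) for that inner function.
Check: d/dx[-5*cos(2*x**3 + x**2 - x/3 + 5/4)/2] = 15*x**2*sin(2*x**3 + x**2 - x/3 + 5/4) + 5*x*sin(2*x**3 + x**2 - x/3 + 5/4) - 5*sin(2*x**3 + x**2 - x/3 + 5/4)/6, which equals f(x).

An antiderivative is F(x) = -5*cos(2*x**3 + x**2 - x/3 + 5/4)/2.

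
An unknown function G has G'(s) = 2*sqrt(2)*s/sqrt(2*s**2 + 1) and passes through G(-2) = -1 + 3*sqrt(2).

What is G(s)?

The substitution u = 4*s**2 + 2 works: G'(s) is exactly (dG/du)*(du/ds) for that inner function.
A general antiderivative is sqrt(4*s**2 + 2) + C.
The condition gives C = -1 + 3*sqrt(2) - (3*sqrt(2)) = -1.
So G(s) = sqrt(2)*sqrt(2*s**2 + 1) - 1.
Check: d/ds[sqrt(2)*sqrt(2*s**2 + 1) - 1] = 2*sqrt(2)*s/sqrt(2*s**2 + 1) = G'(s).

G(s) = sqrt(2)*sqrt(2*s**2 + 1) - 1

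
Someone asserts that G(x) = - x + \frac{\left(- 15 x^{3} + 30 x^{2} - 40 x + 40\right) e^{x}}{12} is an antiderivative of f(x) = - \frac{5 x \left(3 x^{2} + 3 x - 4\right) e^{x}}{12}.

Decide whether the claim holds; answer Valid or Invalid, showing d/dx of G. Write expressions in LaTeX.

d/dx[G] = - \frac{5 x^{3} e^{x}}{4} - \frac{5 x^{2} e^{x}}{4} + \frac{5 x e^{x}}{3} - 1
d/dx[G] - f(x) = -1 != 0.

Invalid: d/dx[G] - f = -1, which is not 0.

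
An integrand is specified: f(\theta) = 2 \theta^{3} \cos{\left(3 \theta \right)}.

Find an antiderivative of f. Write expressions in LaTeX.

An antiderivative is F(\theta) = \frac{2 \theta^{3} \sin{\left(3 \theta \right)}}{3} + \frac{2 \theta^{2} \cos{\left(3 \theta \right)}}{3} - \frac{4 \theta \sin{\left(3 \theta \right)}}{9} - \frac{4 \cos{\left(3 \theta \right)}}{27}.

Differentiate the proposed F(\theta) back; it has to land on f(\theta) exactly.
Check: d/d\theta[\frac{2 \theta^{3} \sin{\left(3 \theta \right)}}{3} + \frac{2 \theta^{2} \cos{\left(3 \theta \right)}}{3} - \frac{4 \theta \sin{\left(3 \theta \right)}}{9} - \frac{4 \cos{\left(3 \theta \right)}}{27}] = 2 \theta^{3} \cos{\left(3 \theta \right)} = f(\theta).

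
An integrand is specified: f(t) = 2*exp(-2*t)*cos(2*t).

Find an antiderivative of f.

An antiderivative is F(t) = exp(-2*t)*sin(2*t)/2 - exp(-2*t)*cos(2*t)/2.

A first test for any F(t): its t-derivative must equal f(t) identically.
Check: d/dt[exp(-2*t)*sin(2*t)/2 - exp(-2*t)*cos(2*t)/2] = 2*exp(-2*t)*cos(2*t) = f(t).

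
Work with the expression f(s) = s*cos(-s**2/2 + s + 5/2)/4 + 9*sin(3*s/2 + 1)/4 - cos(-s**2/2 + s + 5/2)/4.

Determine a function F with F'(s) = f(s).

Integrate term by term and add the pieces.
Check: d/ds[-sin(-s**2/2 + s + 5/2)/4 - 3*cos(3*s/2 + 1)/2] = s*cos(-s**2/2 + s + 5/2)/4 + 9*sin(3*s/2 + 1)/4 - cos(-s**2/2 + s + 5/2)/4 = f(s).

An antiderivative is F(s) = -sin(-s**2/2 + s + 5/2)/4 - 3*cos(3*s/2 + 1)/2.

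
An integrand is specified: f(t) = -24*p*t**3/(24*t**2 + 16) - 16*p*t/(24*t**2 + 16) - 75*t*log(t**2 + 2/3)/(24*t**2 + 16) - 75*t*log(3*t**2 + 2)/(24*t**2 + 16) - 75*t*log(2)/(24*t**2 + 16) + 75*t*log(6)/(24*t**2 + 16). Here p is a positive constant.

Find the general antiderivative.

Integrate term by term and add the pieces.
Check: d/dt[-(8*p*t**2 + 25*log(t**2/2 + 1/3)*log(2*t**2 + 4/3))/16] = (-24*p*t**3 - 16*p*t - 75*t*log(t**2 + 2/3) - 75*t*log(3*t**2 + 2) - 75*t*log(2) + 75*t*log(6))/(24*t**2 + 16), which equals f(t).

F(t) = -(8*p*t**2 + 25*log(t**2/2 + 1/3)*log(2*t**2 + 4/3))/16 + C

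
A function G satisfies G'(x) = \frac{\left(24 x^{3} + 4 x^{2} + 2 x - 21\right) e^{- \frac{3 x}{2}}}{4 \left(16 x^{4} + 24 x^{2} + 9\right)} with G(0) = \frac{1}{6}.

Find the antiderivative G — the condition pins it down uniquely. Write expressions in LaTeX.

G(x) = - \frac{\left(2 x - 1\right) e^{- \frac{3 x}{2}}}{2 \left(4 x^{2} + 3\right)}

Check a candidate G(x) by differentiating: d/dx[G] must match the given G'(x).
A general antiderivative is \frac{\left(\frac{1}{2} - x\right) e^{- \frac{3 x}{2}}}{4 x^{2} + 3} + C.
The condition gives C = \frac{1}{6} - (\frac{1}{6}) = 0.
So G(x) = - \frac{\left(2 x - 1\right) e^{- \frac{3 x}{2}}}{2 \left(4 x^{2} + 3\right)}.
Check: d/dx[- \frac{\left(2 x - 1\right) e^{- \frac{3 x}{2}}}{2 \left(4 x^{2} + 3\right)}] = \frac{24 x^{3} + 4 x^{2} + 2 x - 21}{64 x^{4} e^{\frac{3 x}{2}} + 96 x^{2} e^{\frac{3 x}{2}} + 36 e^{\frac{3 x}{2}}}, which equals G'(x).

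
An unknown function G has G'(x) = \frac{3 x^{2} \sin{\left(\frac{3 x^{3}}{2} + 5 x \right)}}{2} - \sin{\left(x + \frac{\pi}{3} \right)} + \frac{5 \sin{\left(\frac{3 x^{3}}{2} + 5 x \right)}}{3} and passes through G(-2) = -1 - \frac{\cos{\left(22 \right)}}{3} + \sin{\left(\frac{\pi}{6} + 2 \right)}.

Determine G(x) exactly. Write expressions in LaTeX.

Integrate term by term and add the pieces.
A general antiderivative is \cos{\left(x + \frac{\pi}{3} \right)} - \frac{\cos{\left(\frac{3 x^{3}}{2} + 5 x \right)}}{3} + C.
The condition gives C = -1 - \frac{\cos{\left(22 \right)}}{3} + \sin{\left(\frac{\pi}{6} + 2 \right)} - (- \frac{\cos{\left(22 \right)}}{3} + \sin{\left(\frac{\pi}{6} + 2 \right)}) = -1.
So G(x) = \cos{\left(x + \frac{\pi}{3} \right)} - \frac{\cos{\left(\frac{3 x^{3}}{2} + 5 x \right)}}{3} - 1.
Check: d/dx[\cos{\left(x + \frac{\pi}{3} \right)} - \frac{\cos{\left(\frac{3 x^{3}}{2} + 5 x \right)}}{3} - 1] = \frac{3 x^{2} \sin{\left(\frac{3 x^{3}}{2} + 5 x \right)}}{2} - \sin{\left(x + \frac{\pi}{3} \right)} + \frac{5 \sin{\left(\frac{3 x^{3}}{2} + 5 x \right)}}{3} = G'(x).

G(x) = \cos{\left(x + \frac{\pi}{3} \right)} - \frac{\cos{\left(\frac{3 x^{3}}{2} + 5 x \right)}}{3} - 1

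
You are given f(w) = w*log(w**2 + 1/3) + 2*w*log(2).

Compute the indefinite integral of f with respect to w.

F(w) = w**2*log(4*w**2 + 4/3)/2 - w**2/2 + log(3*w**2 + 1)/6 + C

The integrand splits into summands that can be handled one at a time.
Check: d/dw[w**2*log(4*w**2 + 4/3)/2 - w**2/2 + log(3*w**2 + 1)/6] = w*log(w**2 + 1/3) + 2*w*log(2) = f(w).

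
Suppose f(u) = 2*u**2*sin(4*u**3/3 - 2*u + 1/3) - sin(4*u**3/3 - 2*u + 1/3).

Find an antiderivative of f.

An antiderivative is F(u) = -cos(4*u**3/3 - 2*u + 1/3)/2.

f matches the chain-rule pattern g'(h)*h' with inner function h(u) = 4*u**3/3 - 2*u + 1/3; substituting w = h(u) collapses the integral.
Check: d/du[-cos(4*u**3/3 - 2*u + 1/3)/2] = 2*u**2*sin(4*u**3/3 - 2*u + 1/3) - sin(4*u**3/3 - 2*u + 1/3) = f(u).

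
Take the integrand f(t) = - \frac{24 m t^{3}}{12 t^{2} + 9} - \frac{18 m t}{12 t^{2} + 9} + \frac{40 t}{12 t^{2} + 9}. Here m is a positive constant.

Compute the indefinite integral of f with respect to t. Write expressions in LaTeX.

F(t) = - m t^{2} + \frac{5 \log{\left(2 t^{2} + \frac{3}{2} \right)}}{3} + C

Integrate term by term and add the pieces.
Check: d/dt[- m t^{2} + \frac{5 \log{\left(2 t^{2} + \frac{3}{2} \right)}}{3}] = \frac{- 24 m t^{3} - 18 m t + 40 t}{12 t^{2} + 9}, which equals f(t).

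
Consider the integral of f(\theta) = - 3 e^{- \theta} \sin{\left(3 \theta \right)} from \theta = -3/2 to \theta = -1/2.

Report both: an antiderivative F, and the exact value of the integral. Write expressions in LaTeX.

Antiderivative: F(\theta) = \frac{3 e^{- \theta} \sin{\left(3 \theta \right)}}{10} + \frac{9 e^{- \theta} \cos{\left(3 \theta \right)}}{10}; value = \frac{3 e^{\frac{3}{2}} \sin{\left(\frac{9}{2} \right)}}{10} - \frac{3 e^{\frac{1}{2}} \sin{\left(\frac{3}{2} \right)}}{10} + \frac{9 e^{\frac{1}{2}} \cos{\left(\frac{3}{2} \right)}}{10} - \frac{9 e^{\frac{3}{2}} \cos{\left(\frac{9}{2} \right)}}{10}

A first test for any F(\theta): its \theta-derivative must equal f(\theta) identically.
F(\theta) = \frac{3 e^{- \theta} \sin{\left(3 \theta \right)}}{10} + \frac{9 e^{- \theta} \cos{\left(3 \theta \right)}}{10} is an antiderivative of f.
Check: d/d\theta[\frac{3 e^{- \theta} \sin{\left(3 \theta \right)}}{10} + \frac{9 e^{- \theta} \cos{\left(3 \theta \right)}}{10}] = - 3 e^{- \theta} \sin{\left(3 \theta \right)} = f(\theta).
F(-1/2) = - \frac{3 e^{\frac{1}{2}} \sin{\left(\frac{3}{2} \right)}}{10} + \frac{9 e^{\frac{1}{2}} \cos{\left(\frac{3}{2} \right)}}{10}; F(-3/2) = \frac{9 e^{\frac{3}{2}} \cos{\left(\frac{9}{2} \right)}}{10} - \frac{3 e^{\frac{3}{2}} \sin{\left(\frac{9}{2} \right)}}{10}.
Integral = F(-1/2) - F(-3/2) = \frac{3 e^{\frac{3}{2}} \sin{\left(\frac{9}{2} \right)}}{10} - \frac{3 e^{\frac{1}{2}} \sin{\left(\frac{3}{2} \right)}}{10} + \frac{9 e^{\frac{1}{2}} \cos{\left(\frac{3}{2} \right)}}{10} - \frac{9 e^{\frac{3}{2}} \cos{\left(\frac{9}{2} \right)}}{10}.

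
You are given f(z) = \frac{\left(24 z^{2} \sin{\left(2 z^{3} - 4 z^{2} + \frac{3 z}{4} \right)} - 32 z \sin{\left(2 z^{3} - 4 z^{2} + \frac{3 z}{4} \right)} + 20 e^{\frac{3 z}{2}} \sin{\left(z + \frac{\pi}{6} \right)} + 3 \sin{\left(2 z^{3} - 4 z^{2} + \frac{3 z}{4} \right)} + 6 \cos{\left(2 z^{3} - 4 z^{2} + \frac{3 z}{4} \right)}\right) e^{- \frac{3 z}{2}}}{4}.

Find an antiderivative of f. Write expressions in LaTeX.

Differentiate the proposed F(z) back; it has to land on f(z) exactly.
Check: d/dz[\left(- 5 e^{\frac{3 z}{2}} \cos{\left(z + \frac{\pi}{6} \right)} - \cos{\left(2 z^{3} - 4 z^{2} + \frac{3 z}{4} \right)}\right) e^{- \frac{3 z}{2}}] = \frac{\left(24 z^{2} \sin{\left(2 z^{3} - 4 z^{2} + \frac{3 z}{4} \right)} - 32 z \sin{\left(2 z^{3} - 4 z^{2} + \frac{3 z}{4} \right)} + 20 e^{\frac{3 z}{2}} \sin{\left(z + \frac{\pi}{6} \right)} + 3 \sin{\left(2 z^{3} - 4 z^{2} + \frac{3 z}{4} \right)} + 6 \cos{\left(2 z^{3} - 4 z^{2} + \frac{3 z}{4} \right)}\right) e^{- \frac{3 z}{2}}}{4} = f(z).

An antiderivative is F(z) = \left(- 5 e^{\frac{3 z}{2}} \cos{\left(z + \frac{\pi}{6} \right)} - \cos{\left(2 z^{3} - 4 z^{2} + \frac{3 z}{4} \right)}\right) e^{- \frac{3 z}{2}}.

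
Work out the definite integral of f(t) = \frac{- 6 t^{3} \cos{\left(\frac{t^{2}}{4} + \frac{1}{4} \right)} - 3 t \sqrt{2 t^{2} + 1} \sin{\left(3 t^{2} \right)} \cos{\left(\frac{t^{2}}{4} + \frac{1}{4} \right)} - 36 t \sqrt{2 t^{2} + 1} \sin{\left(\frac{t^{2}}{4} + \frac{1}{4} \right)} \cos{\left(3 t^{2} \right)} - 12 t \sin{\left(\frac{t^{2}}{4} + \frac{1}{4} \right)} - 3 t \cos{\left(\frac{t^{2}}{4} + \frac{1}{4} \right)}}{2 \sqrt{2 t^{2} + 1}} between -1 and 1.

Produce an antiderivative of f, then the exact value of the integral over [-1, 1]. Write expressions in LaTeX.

Antiderivative: F(t) = - 3 \left(\sqrt{2 t^{2} + 1} + \sin{\left(3 t^{2} \right)}\right) \sin{\left(\frac{t^{2}}{4} + \frac{1}{4} \right)}; value = 0

Recognize the product-rule pattern: f = u'v + uv' with u = - 3 \sqrt{2 t^{2} + 1} - 3 \sin{\left(3 t^{2} \right)}, v = \sin{\left(\frac{t^{2}}{4} + \frac{1}{4} \right)}, so integration by parts undoes it.
F(t) = - 3 \left(\sqrt{2 t^{2} + 1} + \sin{\left(3 t^{2} \right)}\right) \sin{\left(\frac{t^{2}}{4} + \frac{1}{4} \right)} is an antiderivative of f.
Check: d/dt[- 3 \left(\sqrt{2 t^{2} + 1} + \sin{\left(3 t^{2} \right)}\right) \sin{\left(\frac{t^{2}}{4} + \frac{1}{4} \right)}] = \frac{- 6 t^{3} \cos{\left(\frac{t^{2}}{4} + \frac{1}{4} \right)} - 3 t \sqrt{2 t^{2} + 1} \sin{\left(3 t^{2} \right)} \cos{\left(\frac{t^{2}}{4} + \frac{1}{4} \right)} - 36 t \sqrt{2 t^{2} + 1} \sin{\left(\frac{t^{2}}{4} + \frac{1}{4} \right)} \cos{\left(3 t^{2} \right)} - 12 t \sin{\left(\frac{t^{2}}{4} + \frac{1}{4} \right)} - 3 t \cos{\left(\frac{t^{2}}{4} + \frac{1}{4} \right)}}{2 \sqrt{2 t^{2} + 1}} = f(t).
F(1) = - 3 \sqrt{3} \sin{\left(\frac{1}{2} \right)} - 3 \sin{\left(\frac{1}{2} \right)} \sin{\left(3 \right)}; F(-1) = - 3 \sqrt{3} \sin{\left(\frac{1}{2} \right)} - 3 \sin{\left(\frac{1}{2} \right)} \sin{\left(3 \right)}.
Integral = F(1) - F(-1) = 0.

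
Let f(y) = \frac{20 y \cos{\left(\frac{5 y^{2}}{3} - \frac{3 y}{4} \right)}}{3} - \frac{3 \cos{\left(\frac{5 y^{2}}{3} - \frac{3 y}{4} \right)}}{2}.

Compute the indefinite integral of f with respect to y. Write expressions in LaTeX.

F(y) = 2 \sin{\left(\frac{5 y^{2}}{3} - \frac{3 y}{4} \right)} + C

The substitution u = \frac{5 y^{2}}{3} - \frac{3 y}{4} works: f is exactly (dF/du)*(du/dy) for that inner function.
Check: d/dy[2 \sin{\left(\frac{5 y^{2}}{3} - \frac{3 y}{4} \right)}] = \frac{20 y \cos{\left(\frac{5 y^{2}}{3} - \frac{3 y}{4} \right)}}{3} - \frac{3 \cos{\left(\frac{5 y^{2}}{3} - \frac{3 y}{4} \right)}}{2} = f(y).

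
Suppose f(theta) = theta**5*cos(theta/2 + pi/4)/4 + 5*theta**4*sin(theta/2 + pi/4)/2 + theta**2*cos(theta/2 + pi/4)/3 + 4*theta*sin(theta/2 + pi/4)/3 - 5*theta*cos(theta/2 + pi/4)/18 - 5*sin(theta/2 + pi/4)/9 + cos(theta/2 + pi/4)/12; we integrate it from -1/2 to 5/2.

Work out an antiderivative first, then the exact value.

Recognize the product-rule pattern: f = u'v + uv' with u = theta**5/2 + 2*theta**2/3 - 5*theta/9 + 1/6, v = sin(theta/2 + pi/4), so integration by parts undoes it.
F(theta) = theta**5*sin(theta/2 + pi/4)/2 + 2*theta**2*sin(theta/2 + pi/4)/3 - 5*theta*sin(theta/2 + pi/4)/9 + sin(theta/2 + pi/4)/6 is an antiderivative of f.
Check: d/dtheta[theta**5*sin(theta/2 + pi/4)/2 + 2*theta**2*sin(theta/2 + pi/4)/3 - 5*theta*sin(theta/2 + pi/4)/9 + sin(theta/2 + pi/4)/6] = theta**5*cos(theta/2 + pi/4)/4 + 5*theta**4*sin(theta/2 + pi/4)/2 + theta**2*cos(theta/2 + pi/4)/3 + 4*theta*sin(theta/2 + pi/4)/3 - 5*theta*cos(theta/2 + pi/4)/18 - 5*sin(theta/2 + pi/4)/9 + cos(theta/2 + pi/4)/12 = f(theta).
F(5/2) = 29821*sin(pi/4 + 5/4)/576; F(-1/2) = 343*cos(1/4 + pi/4)/576.
Integral = F(5/2) - F(-1/2) = -343*cos(1/4 + pi/4)/576 + 29821*sin(pi/4 + 5/4)/576.

Antiderivative: F(theta) = theta**5*sin(theta/2 + pi/4)/2 + 2*theta**2*sin(theta/2 + pi/4)/3 - 5*theta*sin(theta/2 + pi/4)/9 + sin(theta/2 + pi/4)/6; value = -343*cos(1/4 + pi/4)/576 + 29821*sin(pi/4 + 5/4)/576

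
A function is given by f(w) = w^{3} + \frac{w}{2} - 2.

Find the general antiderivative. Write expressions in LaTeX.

The integrand splits into summands that can be handled one at a time.
Check: d/dw[\frac{w^{4}}{4} + \frac{w^{2}}{4} - 2 w] = w^{3} + \frac{w}{2} - 2 = f(w).

F(w) = \frac{w^{4}}{4} + \frac{w^{2}}{4} - 2 w + C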